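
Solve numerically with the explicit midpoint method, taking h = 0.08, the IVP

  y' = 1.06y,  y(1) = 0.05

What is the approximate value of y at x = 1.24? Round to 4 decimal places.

0.0645

Midpoint: k1 = f(x_n, y_n); k2 = f(x_n + h/2, y_n + (h/2)·k1); y_{n+1} = y_n + h·k2.
x=1.000000, y=0.050000:
  k1 = f(1.000000, 0.050000) = 0.053000
  k2 = f(1.040000, 0.052120) = 0.055247
  y ← 0.050000 + 0.08·0.055247 = 0.054420
x=1.080000, y=0.054420:
  k1 = f(1.080000, 0.054420) = 0.057685
  k2 = f(1.120000, 0.056727) = 0.060131
  y ← 0.054420 + 0.08·0.060131 = 0.059230
x=1.160000, y=0.059230:
  k1 = f(1.160000, 0.059230) = 0.062784
  k2 = f(1.200000, 0.061742) = 0.065446
  y ← 0.059230 + 0.08·0.065446 = 0.064466
y(1.24) ≈ 0.0645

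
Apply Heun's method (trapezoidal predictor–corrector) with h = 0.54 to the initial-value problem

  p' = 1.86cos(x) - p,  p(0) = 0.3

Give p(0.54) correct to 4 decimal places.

0.8435

Heun: k1 = f(x_n, p_n); k2 = f(x_n + h, p_n + h·k1); p_{n+1} = p_n + (h/2)·(k1 + k2).
x=0.000000, p=0.300000:
  k1 = f(0.000000, 0.300000) = 1.560000
  k2 = f(0.540000, 1.142400) = 0.452938
  p ← 0.300000 + (0.54/2)·(1.560000 + 0.452938) = 0.843493
p(0.54) ≈ 0.8435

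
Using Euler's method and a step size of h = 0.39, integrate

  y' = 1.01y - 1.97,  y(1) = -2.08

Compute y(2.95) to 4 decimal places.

-19.2583

Euler: y_{n+1} = y_n + h·f(x_n, y_n).
x=1.000000, y=-2.080000: f=-4.070800 → y ← -2.080000 + 0.39·(-4.070800) = -3.667612
x=1.390000, y=-3.667612: f=-5.674288 → y ← -3.667612 + 0.39·(-5.674288) = -5.880584
x=1.780000, y=-5.880584: f=-7.909390 → y ← -5.880584 + 0.39·(-7.909390) = -8.965247
x=2.170000, y=-8.965247: f=-11.024899 → y ← -8.965247 + 0.39·(-11.024899) = -13.264957
x=2.560000, y=-13.264957: f=-15.367607 → y ← -13.264957 + 0.39·(-15.367607) = -19.258324
y(2.95) ≈ -19.2583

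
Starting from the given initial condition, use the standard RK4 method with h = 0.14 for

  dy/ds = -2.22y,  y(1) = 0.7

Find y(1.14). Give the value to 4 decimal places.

0.5130

RK4: k1 = f(s_n, y_n); k2 = f(s_n + h/2, y_n + (h/2)·k1); k3 = f(s_n + h/2, y_n + (h/2)·k2); k4 = f(s_n + h, y_n + h·k3); y_{n+1} = y_n + (h/6)·(k1 + 2k2 + 2k3 + k4).
s=1.000000, y=0.700000:
  k1 = f(1.000000, 0.700000) = -1.554000
  k2 = f(1.070000, 0.591220) = -1.312508
  k3 = f(1.070000, 0.608124) = -1.350036
  k4 = f(1.140000, 0.510995) = -1.134409
  y ← 0.700000 + (0.14/6)·(k1 + 2k2 + 2k3 + k4) = 0.513018
y(1.14) ≈ 0.5130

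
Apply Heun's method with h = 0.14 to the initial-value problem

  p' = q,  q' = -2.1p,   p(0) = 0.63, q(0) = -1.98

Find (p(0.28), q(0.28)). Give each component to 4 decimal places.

Heun on (p,q): k1 = f(s_n, state_n); k2 = f(s_n + h, state_n + h·k1); state_{n+1} = state_n + (h/2)·(k1 + k2).
0.000000: (0.630000, -1.980000)
  k1 = (-1.980000, -1.323000)
  predictor → (0.352800, -2.165220)
  k2 = (-2.165220, -0.740880)
  → (0.339835, -2.124472)
0.140000: (0.339835, -2.124472)
  k1 = (-2.124472, -0.713653)
  predictor → (0.042409, -2.224383)
  k2 = (-2.224383, -0.089058)
  → (0.035415, -2.180661)
(p(0.28), q(0.28)) ≈ (0.0354, -2.1807)

0.0354, -2.1807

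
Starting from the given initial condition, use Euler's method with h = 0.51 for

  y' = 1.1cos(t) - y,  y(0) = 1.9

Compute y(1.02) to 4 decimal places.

Euler: y_{n+1} = y_n + h·f(t_n, y_n).
t=0.000000, y=1.900000: f=-0.800000 → y ← 1.900000 + 0.51·(-0.800000) = 1.492000
t=0.510000, y=1.492000: f=-0.531981 → y ← 1.492000 + 0.51·(-0.531981) = 1.220690
y(1.02) ≈ 1.2207

1.2207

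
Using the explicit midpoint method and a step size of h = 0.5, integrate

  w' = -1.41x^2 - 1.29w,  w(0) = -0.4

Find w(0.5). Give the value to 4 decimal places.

Midpoint: k1 = f(x_n, w_n); k2 = f(x_n + h/2, w_n + (h/2)·k1); w_{n+1} = w_n + h·k2.
x=0.000000, w=-0.400000:
  k1 = f(0.000000, -0.400000) = 0.516000
  k2 = f(0.250000, -0.271000) = 0.261465
  w ← -0.400000 + 0.5·0.261465 = -0.269267
w(0.5) ≈ -0.2693

-0.2693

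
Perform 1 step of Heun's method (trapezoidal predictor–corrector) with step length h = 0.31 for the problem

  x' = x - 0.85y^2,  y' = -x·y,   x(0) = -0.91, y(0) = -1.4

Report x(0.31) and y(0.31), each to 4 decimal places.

Heun on (x,y): k1 = f(t_n, state_n); k2 = f(t_n + h, state_n + h·k1); state_{n+1} = state_n + (h/2)·(k1 + k2).
0.000000: (-0.910000, -1.400000)
  k1 = (-2.576000, -1.274000)
  predictor → (-1.708560, -1.794940)
  k2 = (-4.447098, -3.066763)
  → (-1.998580, -2.072818)
(x(0.31), y(0.31)) ≈ (-1.9986, -2.0728)

-1.9986, -2.0728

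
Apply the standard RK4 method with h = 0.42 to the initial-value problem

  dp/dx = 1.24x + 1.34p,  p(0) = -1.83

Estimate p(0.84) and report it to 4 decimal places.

-4.9776

RK4: k1 = f(x_n, p_n); k2 = f(x_n + h/2, p_n + (h/2)·k1); k3 = f(x_n + h/2, p_n + (h/2)·k2); k4 = f(x_n + h, p_n + h·k3); p_{n+1} = p_n + (h/6)·(k1 + 2k2 + 2k3 + k4).
x=0.000000, p=-1.830000:
  k1 = f(0.000000, -1.830000) = -2.452200
  k2 = f(0.210000, -2.344962) = -2.881849
  k3 = f(0.210000, -2.435188) = -3.002752
  k4 = f(0.420000, -3.091156) = -3.621349
  p ← -1.830000 + (0.42/6)·(k1 + 2k2 + 2k3 + k4) = -3.078993
x=0.420000, p=-3.078993:
  k1 = f(0.420000, -3.078993) = -3.605050
  k2 = f(0.630000, -3.836053) = -4.359111
  k3 = f(0.630000, -3.994406) = -4.571304
  k4 = f(0.840000, -4.998940) = -5.656980
  p ← -3.078993 + (0.42/6)·(k1 + 2k2 + 2k3 + k4) = -4.977593
p(0.84) ≈ -4.9776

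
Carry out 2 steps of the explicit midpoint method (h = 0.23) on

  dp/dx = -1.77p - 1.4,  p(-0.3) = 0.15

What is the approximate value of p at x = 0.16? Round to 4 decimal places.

-0.3613

Midpoint: k1 = f(x_n, p_n); k2 = f(x_n + h/2, p_n + (h/2)·k1); p_{n+1} = p_n + h·k2.
x=-0.300000, p=0.150000:
  k1 = f(-0.300000, 0.150000) = -1.665500
  k2 = f(-0.185000, -0.041532) = -1.326487
  p ← 0.150000 + 0.23·(-1.326487) = -0.155092
x=-0.070000, p=-0.155092:
  k1 = f(-0.070000, -0.155092) = -1.125487
  k2 = f(0.045000, -0.284523) = -0.896394
  p ← -0.155092 + 0.23·(-0.896394) = -0.361263
p(0.16) ≈ -0.3613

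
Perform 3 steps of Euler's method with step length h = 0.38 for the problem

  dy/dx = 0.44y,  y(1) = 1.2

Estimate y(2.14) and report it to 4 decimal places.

1.9082

Euler: y_{n+1} = y_n + h·f(x_n, y_n).
x=1.000000, y=1.200000: f=0.528000 → y ← 1.200000 + 0.38·0.528000 = 1.400640
x=1.380000, y=1.400640: f=0.616282 → y ← 1.400640 + 0.38·0.616282 = 1.634827
x=1.760000, y=1.634827: f=0.719324 → y ← 1.634827 + 0.38·0.719324 = 1.908170
y(2.14) ≈ 1.9082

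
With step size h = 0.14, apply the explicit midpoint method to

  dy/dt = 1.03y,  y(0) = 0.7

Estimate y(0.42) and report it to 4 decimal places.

Midpoint: k1 = f(t_n, y_n); k2 = f(t_n + h/2, y_n + (h/2)·k1); y_{n+1} = y_n + h·k2.
t=0.000000, y=0.700000:
  k1 = f(0.000000, 0.700000) = 0.721000
  k2 = f(0.070000, 0.750470) = 0.772984
  y ← 0.700000 + 0.14·0.772984 = 0.808218
t=0.140000, y=0.808218:
  k1 = f(0.140000, 0.808218) = 0.832464
  k2 = f(0.210000, 0.866490) = 0.892485
  y ← 0.808218 + 0.14·0.892485 = 0.933166
t=0.280000, y=0.933166:
  k1 = f(0.280000, 0.933166) = 0.961161
  k2 = f(0.350000, 1.000447) = 1.030460
  y ← 0.933166 + 0.14·1.030460 = 1.077430
y(0.42) ≈ 1.0774

1.0774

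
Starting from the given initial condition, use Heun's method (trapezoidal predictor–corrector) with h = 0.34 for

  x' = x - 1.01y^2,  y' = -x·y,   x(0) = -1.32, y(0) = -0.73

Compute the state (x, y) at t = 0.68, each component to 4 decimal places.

-4.1756, -2.9591

Heun on (x,y): k1 = f(t_n, state_n); k2 = f(t_n + h, state_n + h·k1); state_{n+1} = state_n + (h/2)·(k1 + k2).
0.000000: (-1.320000, -0.730000)
  k1 = (-1.858229, -0.963600)
  predictor → (-1.951798, -1.057624)
  k2 = (-3.081552, -2.064268)
  → (-2.159763, -1.244738)
0.340000: (-2.159763, -1.244738)
  k1 = (-3.724628, -2.688338)
  predictor → (-3.426136, -2.158773)
  k2 = (-8.133038, -7.396249)
  → (-4.175566, -2.959117)
(x(0.68), y(0.68)) ≈ (-4.1756, -2.9591)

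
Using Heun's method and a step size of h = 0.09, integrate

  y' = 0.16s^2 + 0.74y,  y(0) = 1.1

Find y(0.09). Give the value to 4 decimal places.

Heun: k1 = f(s_n, y_n); k2 = f(s_n + h, y_n + h·k1); y_{n+1} = y_n + (h/2)·(k1 + k2).
s=0.000000, y=1.100000:
  k1 = f(0.000000, 1.100000) = 0.814000
  k2 = f(0.090000, 1.173260) = 0.869508
  y ← 1.100000 + (0.09/2)·(0.814000 + 0.869508) = 1.175758
y(0.09) ≈ 1.1758

1.1758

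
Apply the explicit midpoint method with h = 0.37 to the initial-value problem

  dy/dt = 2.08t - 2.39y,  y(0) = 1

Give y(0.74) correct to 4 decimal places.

Midpoint: k1 = f(t_n, y_n); k2 = f(t_n + h/2, y_n + (h/2)·k1); y_{n+1} = y_n + h·k2.
t=0.000000, y=1.000000:
  k1 = f(0.000000, 1.000000) = -2.390000
  k2 = f(0.185000, 0.557850) = -0.948461
  y ← 1.000000 + 0.37·(-0.948461) = 0.649069
t=0.370000, y=0.649069:
  k1 = f(0.370000, 0.649069) = -0.781675
  k2 = f(0.555000, 0.504459) = -0.051258
  y ← 0.649069 + 0.37·(-0.051258) = 0.630104
y(0.74) ≈ 0.6301

0.6301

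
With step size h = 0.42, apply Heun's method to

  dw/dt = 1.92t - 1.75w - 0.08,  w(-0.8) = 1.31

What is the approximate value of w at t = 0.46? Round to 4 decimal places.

0.2703

Heun: k1 = f(t_n, w_n); k2 = f(t_n + h, w_n + h·k1); w_{n+1} = w_n + (h/2)·(k1 + k2).
t=-0.800000, w=1.310000:
  k1 = f(-0.800000, 1.310000) = -3.908500
  k2 = f(-0.380000, -0.331570) = -0.229353
  w ← 1.310000 + (0.42/2)·(-3.908500 + (-0.229353)) = 0.441051
t=-0.380000, w=0.441051:
  k1 = f(-0.380000, 0.441051) = -1.581439
  k2 = f(0.040000, -0.223153) = 0.387319
  w ← 0.441051 + (0.42/2)·(-1.581439 + 0.387319) = 0.190286
t=0.040000, w=0.190286:
  k1 = f(0.040000, 0.190286) = -0.336200
  k2 = f(0.460000, 0.049082) = 0.717307
  w ← 0.190286 + (0.42/2)·(-0.336200 + 0.717307) = 0.270318
w(0.46) ≈ 0.2703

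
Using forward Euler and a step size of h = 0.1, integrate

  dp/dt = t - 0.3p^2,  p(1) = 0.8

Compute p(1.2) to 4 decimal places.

Euler: p_{n+1} = p_n + h·f(t_n, p_n).
t=1.000000, p=0.800000: f=0.808000 → p ← 0.800000 + 0.1·0.808000 = 0.880800
t=1.100000, p=0.880800: f=0.867257 → p ← 0.880800 + 0.1·0.867257 = 0.967526
p(1.2) ≈ 0.9675

0.9675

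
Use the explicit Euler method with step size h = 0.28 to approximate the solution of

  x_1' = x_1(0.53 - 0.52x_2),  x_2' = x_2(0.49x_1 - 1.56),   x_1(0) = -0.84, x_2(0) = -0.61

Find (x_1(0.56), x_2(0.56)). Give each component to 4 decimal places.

Euler on (x_1,x_2): x_1_{n+1} = x_1_n + h·x_1', x_2_{n+1} = x_2_n + h·x_2'.
0.000000: (-0.840000, -0.610000); f=(-0.711648, 1.202676) → (-1.039261, -0.273251)
0.280000: (-1.039261, -0.273251); f=(-0.698478, 0.565421) → (-1.234835, -0.114933)
(x_1(0.56), x_2(0.56)) ≈ (-1.2348, -0.1149)

-1.2348, -0.1149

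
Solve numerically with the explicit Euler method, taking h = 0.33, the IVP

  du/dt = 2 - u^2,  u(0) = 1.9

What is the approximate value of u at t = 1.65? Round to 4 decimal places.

1.4142

Euler: u_{n+1} = u_n + h·f(t_n, u_n).
t=0.000000, u=1.900000: f=-1.610000 → u ← 1.900000 + 0.33·(-1.610000) = 1.368700
t=0.330000, u=1.368700: f=0.126660 → u ← 1.368700 + 0.33·0.126660 = 1.410498
t=0.660000, u=1.410498: f=0.010496 → u ← 1.410498 + 0.33·0.010496 = 1.413961
t=0.990000, u=1.413961: f=0.000713 → u ← 1.413961 + 0.33·0.000713 = 1.414197
t=1.320000, u=1.414197: f=0.000048 → u ← 1.414197 + 0.33·0.000048 = 1.414212
u(1.65) ≈ 1.4142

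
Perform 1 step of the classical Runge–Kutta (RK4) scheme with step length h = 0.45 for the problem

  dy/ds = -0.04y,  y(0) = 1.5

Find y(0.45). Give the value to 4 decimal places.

RK4: k1 = f(s_n, y_n); k2 = f(s_n + h/2, y_n + (h/2)·k1); k3 = f(s_n + h/2, y_n + (h/2)·k2); k4 = f(s_n + h, y_n + h·k3); y_{n+1} = y_n + (h/6)·(k1 + 2k2 + 2k3 + k4).
s=0.000000, y=1.500000:
  k1 = f(0.000000, 1.500000) = -0.060000
  k2 = f(0.225000, 1.486500) = -0.059460
  k3 = f(0.225000, 1.486622) = -0.059465
  k4 = f(0.450000, 1.473241) = -0.058930
  y ← 1.500000 + (0.45/6)·(k1 + 2k2 + 2k3 + k4) = 1.473242
y(0.45) ≈ 1.4732

1.4732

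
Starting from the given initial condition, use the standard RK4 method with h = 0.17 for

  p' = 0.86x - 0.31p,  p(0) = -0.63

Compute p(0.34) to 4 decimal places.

RK4: k1 = f(x_n, p_n); k2 = f(x_n + h/2, p_n + (h/2)·k1); k3 = f(x_n + h/2, p_n + (h/2)·k2); k4 = f(x_n + h, p_n + h·k3); p_{n+1} = p_n + (h/6)·(k1 + 2k2 + 2k3 + k4).
x=0.000000, p=-0.630000:
  k1 = f(0.000000, -0.630000) = 0.195300
  k2 = f(0.085000, -0.613399) = 0.263254
  k3 = f(0.085000, -0.607623) = 0.261463
  k4 = f(0.170000, -0.585551) = 0.327721
  p ← -0.630000 + (0.17/6)·(k1 + 2k2 + 2k3 + k4) = -0.585447
x=0.170000, p=-0.585447:
  k1 = f(0.170000, -0.585447) = 0.327689
  k2 = f(0.255000, -0.557594) = 0.392154
  k3 = f(0.255000, -0.552114) = 0.390455
  k4 = f(0.340000, -0.519070) = 0.453312
  p ← -0.585447 + (0.17/6)·(k1 + 2k2 + 2k3 + k4) = -0.518971
p(0.34) ≈ -0.5190

-0.5190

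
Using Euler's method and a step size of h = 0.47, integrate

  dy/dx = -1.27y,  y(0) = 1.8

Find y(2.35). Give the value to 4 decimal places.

0.0192

Euler: y_{n+1} = y_n + h·f(x_n, y_n).
x=0.000000, y=1.800000: f=-2.286000 → y ← 1.800000 + 0.47·(-2.286000) = 0.725580
x=0.470000, y=0.725580: f=-0.921487 → y ← 0.725580 + 0.47·(-0.921487) = 0.292481
x=0.940000, y=0.292481: f=-0.371451 → y ← 0.292481 + 0.47·(-0.371451) = 0.117899
x=1.410000, y=0.117899: f=-0.149732 → y ← 0.117899 + 0.47·(-0.149732) = 0.047525
x=1.880000, y=0.047525: f=-0.060357 → y ← 0.047525 + 0.47·(-0.060357) = 0.019157
y(2.35) ≈ 0.0192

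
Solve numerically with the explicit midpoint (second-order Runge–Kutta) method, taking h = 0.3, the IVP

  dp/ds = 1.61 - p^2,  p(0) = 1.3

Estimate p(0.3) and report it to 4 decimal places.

1.2853

Midpoint: k1 = f(s_n, p_n); k2 = f(s_n + h/2, p_n + (h/2)·k1); p_{n+1} = p_n + h·k2.
s=0.000000, p=1.300000:
  k1 = f(0.000000, 1.300000) = -0.080000
  k2 = f(0.150000, 1.288000) = -0.048944
  p ← 1.300000 + 0.3·(-0.048944) = 1.285317
p(0.3) ≈ 1.2853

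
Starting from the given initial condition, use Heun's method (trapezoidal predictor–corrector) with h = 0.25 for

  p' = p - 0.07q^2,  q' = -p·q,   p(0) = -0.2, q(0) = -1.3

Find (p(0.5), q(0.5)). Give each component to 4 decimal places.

-0.4129, -1.5039

Heun on (p,q): k1 = f(t_n, state_n); k2 = f(t_n + h, state_n + h·k1); state_{n+1} = state_n + (h/2)·(k1 + k2).
0.000000: (-0.200000, -1.300000)
  k1 = (-0.318300, -0.260000)
  predictor → (-0.279575, -1.365000)
  k2 = (-0.410001, -0.381620)
  → (-0.291038, -1.380202)
0.250000: (-0.291038, -1.380202)
  k1 = (-0.424385, -0.401691)
  predictor → (-0.397134, -1.480625)
  k2 = (-0.550591, -0.588006)
  → (-0.412910, -1.503915)
(p(0.5), q(0.5)) ≈ (-0.4129, -1.5039)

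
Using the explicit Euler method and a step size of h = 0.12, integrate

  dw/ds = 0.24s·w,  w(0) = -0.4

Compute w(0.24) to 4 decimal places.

Euler: w_{n+1} = w_n + h·f(s_n, w_n).
s=0.000000, w=-0.400000: f=0.000000 → w ← -0.400000 + 0.12·0.000000 = -0.400000
s=0.120000, w=-0.400000: f=-0.011520 → w ← -0.400000 + 0.12·(-0.011520) = -0.401382
w(0.24) ≈ -0.4014

-0.4014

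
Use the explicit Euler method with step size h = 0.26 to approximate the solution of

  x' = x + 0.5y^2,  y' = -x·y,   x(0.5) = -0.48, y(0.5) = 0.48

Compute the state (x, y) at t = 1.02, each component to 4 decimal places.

Euler on (x,y): x_{n+1} = x_n + h·x', y_{n+1} = y_n + h·y'.
0.500000: (-0.480000, 0.480000); f=(-0.364800, 0.230400) → (-0.574848, 0.539904)
0.760000: (-0.574848, 0.539904); f=(-0.429100, 0.310363) → (-0.686414, 0.620598)
(x(1.02), y(1.02)) ≈ (-0.6864, 0.6206)

-0.6864, 0.6206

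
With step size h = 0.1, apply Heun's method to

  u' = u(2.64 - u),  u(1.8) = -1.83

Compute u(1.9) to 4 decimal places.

-2.9391

Heun: k1 = f(x_n, u_n); k2 = f(x_n + h, u_n + h·k1); u_{n+1} = u_n + (h/2)·(k1 + k2).
x=1.800000, u=-1.830000:
  k1 = f(1.800000, -1.830000) = -8.180100
  k2 = f(1.900000, -2.648010) = -14.002703
  u ← -1.830000 + (0.1/2)·(-8.180100 + (-14.002703)) = -2.939140
u(1.9) ≈ -2.9391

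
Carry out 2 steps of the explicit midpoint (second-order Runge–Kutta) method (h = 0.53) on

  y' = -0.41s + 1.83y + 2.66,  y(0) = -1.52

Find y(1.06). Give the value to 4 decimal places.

-2.2184

Midpoint: k1 = f(s_n, y_n); k2 = f(s_n + h/2, y_n + (h/2)·k1); y_{n+1} = y_n + h·k2.
s=0.000000, y=-1.520000:
  k1 = f(0.000000, -1.520000) = -0.121600
  k2 = f(0.265000, -1.552224) = -0.289220
  y ← -1.520000 + 0.53·(-0.289220) = -1.673287
s=0.530000, y=-1.673287:
  k1 = f(0.530000, -1.673287) = -0.619414
  k2 = f(0.795000, -1.837431) = -1.028449
  y ← -1.673287 + 0.53·(-1.028449) = -2.218365
y(1.06) ≈ -2.2184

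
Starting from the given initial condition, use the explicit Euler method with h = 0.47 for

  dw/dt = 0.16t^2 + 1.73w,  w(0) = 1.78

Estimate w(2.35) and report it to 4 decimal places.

Euler: w_{n+1} = w_n + h·f(t_n, w_n).
t=0.000000, w=1.780000: f=3.079400 → w ← 1.780000 + 0.47·3.079400 = 3.227318
t=0.470000, w=3.227318: f=5.618604 → w ← 3.227318 + 0.47·5.618604 = 5.868062
t=0.940000, w=5.868062: f=10.293123 → w ← 5.868062 + 0.47·10.293123 = 10.705830
t=1.410000, w=10.705830: f=18.839182 → w ← 10.705830 + 0.47·18.839182 = 19.560245
t=1.880000, w=19.560245: f=34.404728 → w ← 19.560245 + 0.47·34.404728 = 35.730467
w(2.35) ≈ 35.7305

35.7305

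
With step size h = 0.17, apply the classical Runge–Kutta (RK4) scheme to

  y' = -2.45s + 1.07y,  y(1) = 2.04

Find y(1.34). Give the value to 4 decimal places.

RK4: k1 = f(s_n, y_n); k2 = f(s_n + h/2, y_n + (h/2)·k1); k3 = f(s_n + h/2, y_n + (h/2)·k2); k4 = f(s_n + h, y_n + h·k3); y_{n+1} = y_n + (h/6)·(k1 + 2k2 + 2k3 + k4).
s=1.000000, y=2.040000:
  k1 = f(1.000000, 2.040000) = -0.267200
  k2 = f(1.085000, 2.017288) = -0.499752
  k3 = f(1.085000, 1.997521) = -0.520902
  k4 = f(1.170000, 1.951447) = -0.778452
  y ← 2.040000 + (0.17/6)·(k1 + 2k2 + 2k3 + k4) = 1.952536
s=1.170000, y=1.952536:
  k1 = f(1.170000, 1.952536) = -0.777286
  k2 = f(1.255000, 1.886467) = -1.056231
  k3 = f(1.255000, 1.862757) = -1.081601
  k4 = f(1.340000, 1.768664) = -1.390529
  y ← 1.952536 + (0.17/6)·(k1 + 2k2 + 2k3 + k4) = 1.769971
y(1.34) ≈ 1.7700

1.7700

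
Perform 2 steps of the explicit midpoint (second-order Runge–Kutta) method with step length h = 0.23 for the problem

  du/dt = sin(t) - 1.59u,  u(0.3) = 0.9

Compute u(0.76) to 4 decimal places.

0.6158

Midpoint: k1 = f(t_n, u_n); k2 = f(t_n + h/2, u_n + (h/2)·k1); u_{n+1} = u_n + h·k2.
t=0.300000, u=0.900000:
  k1 = f(0.300000, 0.900000) = -1.135480
  k2 = f(0.415000, 0.769420) = -0.820188
  u ← 0.900000 + 0.23·(-0.820188) = 0.711357
t=0.530000, u=0.711357:
  k1 = f(0.530000, 0.711357) = -0.625524
  k2 = f(0.645000, 0.639422) = -0.415482
  u ← 0.711357 + 0.23·(-0.415482) = 0.615796
u(0.76) ≈ 0.6158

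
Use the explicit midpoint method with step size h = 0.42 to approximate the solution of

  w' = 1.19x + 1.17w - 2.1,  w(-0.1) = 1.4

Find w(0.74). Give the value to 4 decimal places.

Midpoint: k1 = f(x_n, w_n); k2 = f(x_n + h/2, w_n + (h/2)·k1); w_{n+1} = w_n + h·k2.
x=-0.100000, w=1.400000:
  k1 = f(-0.100000, 1.400000) = -0.581000
  k2 = f(0.110000, 1.277990) = -0.473852
  w ← 1.400000 + 0.42·(-0.473852) = 1.200982
x=0.320000, w=1.200982:
  k1 = f(0.320000, 1.200982) = -0.314051
  k2 = f(0.530000, 1.135032) = -0.141313
  w ← 1.200982 + 0.42·(-0.141313) = 1.141631
w(0.74) ≈ 1.1416

1.1416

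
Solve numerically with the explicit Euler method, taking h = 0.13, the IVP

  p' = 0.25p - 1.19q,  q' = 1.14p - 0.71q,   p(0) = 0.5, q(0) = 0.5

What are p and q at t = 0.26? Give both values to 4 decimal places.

Euler on (p,q): p_{n+1} = p_n + h·p', q_{n+1} = q_n + h·q'.
0.000000: (0.500000, 0.500000); f=(-0.470000, 0.215000) → (0.438900, 0.527950)
0.130000: (0.438900, 0.527950); f=(-0.518536, 0.125501) → (0.371490, 0.544265)
(p(0.26), q(0.26)) ≈ (0.3715, 0.5443)

0.3715, 0.5443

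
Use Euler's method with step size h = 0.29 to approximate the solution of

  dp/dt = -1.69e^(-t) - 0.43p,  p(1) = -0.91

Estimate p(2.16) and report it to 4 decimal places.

-0.9223

Euler: p_{n+1} = p_n + h·f(t_n, p_n).
t=1.000000, p=-0.910000: f=-0.230416 → p ← -0.910000 + 0.29·(-0.230416) = -0.976821
t=1.290000, p=-0.976821: f=-0.045175 → p ← -0.976821 + 0.29·(-0.045175) = -0.989921
t=1.580000, p=-0.989921: f=0.077568 → p ← -0.989921 + 0.29·0.077568 = -0.967427
t=1.870000, p=-0.967427: f=0.155524 → p ← -0.967427 + 0.29·0.155524 = -0.922324
p(2.16) ≈ -0.9223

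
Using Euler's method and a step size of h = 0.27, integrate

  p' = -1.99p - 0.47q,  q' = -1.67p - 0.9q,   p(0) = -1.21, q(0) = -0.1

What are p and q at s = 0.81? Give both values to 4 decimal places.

-0.2212, 0.5971

Euler on (p,q): p_{n+1} = p_n + h·p', q_{n+1} = q_n + h·q'.
0.000000: (-1.210000, -0.100000); f=(2.454900, 2.110700) → (-0.547177, 0.469889)
0.270000: (-0.547177, 0.469889); f=(0.868034, 0.490885) → (-0.312808, 0.602428)
0.540000: (-0.312808, 0.602428); f=(0.339346, -0.019796) → (-0.221184, 0.597083)
(p(0.81), q(0.81)) ≈ (-0.2212, 0.5971)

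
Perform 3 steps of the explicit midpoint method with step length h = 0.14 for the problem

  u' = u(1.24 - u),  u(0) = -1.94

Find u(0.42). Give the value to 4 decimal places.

Midpoint: k1 = f(t_n, u_n); k2 = f(t_n + h/2, u_n + (h/2)·k1); u_{n+1} = u_n + h·k2.
t=0.000000, u=-1.940000:
  k1 = f(0.000000, -1.940000) = -6.169200
  k2 = f(0.070000, -2.371844) = -8.566731
  u ← -1.940000 + 0.14·(-8.566731) = -3.139342
t=0.140000, u=-3.139342:
  k1 = f(0.140000, -3.139342) = -13.748254
  k2 = f(0.210000, -4.101720) = -21.910240
  u ← -3.139342 + 0.14·(-21.910240) = -6.206776
t=0.280000, u=-6.206776:
  k1 = f(0.280000, -6.206776) = -46.220470
  k2 = f(0.350000, -9.442209) = -100.863646
  u ← -6.206776 + 0.14·(-100.863646) = -20.327686
u(0.42) ≈ -20.3277

-20.3277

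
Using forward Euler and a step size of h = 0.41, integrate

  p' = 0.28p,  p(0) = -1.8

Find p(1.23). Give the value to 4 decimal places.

Euler: p_{n+1} = p_n + h·f(x_n, p_n).
x=0.000000, p=-1.800000: f=-0.504000 → p ← -1.800000 + 0.41·(-0.504000) = -2.006640
x=0.410000, p=-2.006640: f=-0.561859 → p ← -2.006640 + 0.41·(-0.561859) = -2.237002
x=0.820000, p=-2.237002: f=-0.626361 → p ← -2.237002 + 0.41·(-0.626361) = -2.493810
p(1.23) ≈ -2.4938

-2.4938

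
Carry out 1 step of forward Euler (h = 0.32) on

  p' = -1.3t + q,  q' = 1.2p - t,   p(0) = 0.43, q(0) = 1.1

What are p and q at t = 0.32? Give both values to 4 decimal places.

0.7820, 1.2651

Euler on (p,q): p_{n+1} = p_n + h·p', q_{n+1} = q_n + h·q'.
0.000000: (0.430000, 1.100000); f=(1.100000, 0.516000) → (0.782000, 1.265120)
(p(0.32), q(0.32)) ≈ (0.7820, 1.2651)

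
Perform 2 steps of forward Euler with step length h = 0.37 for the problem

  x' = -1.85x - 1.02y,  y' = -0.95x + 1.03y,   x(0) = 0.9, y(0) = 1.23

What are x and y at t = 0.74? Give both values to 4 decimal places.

Euler on (x,y): x_{n+1} = x_n + h·x', y_{n+1} = y_n + h·y'.
0.000000: (0.900000, 1.230000); f=(-2.919600, 0.411900) → (-0.180252, 1.382403)
0.370000: (-0.180252, 1.382403); f=(-1.076585, 1.595114) → (-0.578588, 1.972595)
(x(0.74), y(0.74)) ≈ (-0.5786, 1.9726)

-0.5786, 1.9726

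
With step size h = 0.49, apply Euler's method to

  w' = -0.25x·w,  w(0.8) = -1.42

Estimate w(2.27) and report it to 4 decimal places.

Euler: w_{n+1} = w_n + h·f(x_n, w_n).
x=0.800000, w=-1.420000: f=0.284000 → w ← -1.420000 + 0.49·0.284000 = -1.280840
x=1.290000, w=-1.280840: f=0.413071 → w ← -1.280840 + 0.49·0.413071 = -1.078435
x=1.780000, w=-1.078435: f=0.479904 → w ← -1.078435 + 0.49·0.479904 = -0.843282
w(2.27) ≈ -0.8433

-0.8433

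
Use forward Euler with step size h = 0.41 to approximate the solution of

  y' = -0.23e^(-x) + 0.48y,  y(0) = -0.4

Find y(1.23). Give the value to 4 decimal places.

-0.9372

Euler: y_{n+1} = y_n + h·f(x_n, y_n).
x=0.000000, y=-0.400000: f=-0.422000 → y ← -0.400000 + 0.41·(-0.422000) = -0.573020
x=0.410000, y=-0.573020: f=-0.427689 → y ← -0.573020 + 0.41·(-0.427689) = -0.748373
x=0.820000, y=-0.748373: f=-0.460518 → y ← -0.748373 + 0.41·(-0.460518) = -0.937185
y(1.23) ≈ -0.9372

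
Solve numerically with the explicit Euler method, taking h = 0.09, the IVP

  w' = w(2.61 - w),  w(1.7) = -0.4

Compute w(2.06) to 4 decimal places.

-1.1037

Euler: w_{n+1} = w_n + h·f(x_n, w_n).
x=1.700000, w=-0.400000: f=-1.204000 → w ← -0.400000 + 0.09·(-1.204000) = -0.508360
x=1.790000, w=-0.508360: f=-1.585249 → w ← -0.508360 + 0.09·(-1.585249) = -0.651032
x=1.880000, w=-0.651032: f=-2.123038 → w ← -0.651032 + 0.09·(-2.123038) = -0.842106
x=1.970000, w=-0.842106: f=-2.907039 → w ← -0.842106 + 0.09·(-2.907039) = -1.103739
w(2.06) ≈ -1.1037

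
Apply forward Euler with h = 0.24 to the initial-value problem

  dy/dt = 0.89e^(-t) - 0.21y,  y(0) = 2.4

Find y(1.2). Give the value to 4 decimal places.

Euler: y_{n+1} = y_n + h·f(t_n, y_n).
t=0.000000, y=2.400000: f=0.386000 → y ← 2.400000 + 0.24·0.386000 = 2.492640
t=0.240000, y=2.492640: f=0.176644 → y ← 2.492640 + 0.24·0.176644 = 2.535035
t=0.480000, y=2.535035: f=0.018360 → y ← 2.535035 + 0.24·0.018360 = 2.539441
t=0.720000, y=2.539441: f=-0.100073 → y ← 2.539441 + 0.24·(-0.100073) = 2.515423
t=0.960000, y=2.515423: f=-0.187464 → y ← 2.515423 + 0.24·(-0.187464) = 2.470432
y(1.2) ≈ 2.4704

2.4704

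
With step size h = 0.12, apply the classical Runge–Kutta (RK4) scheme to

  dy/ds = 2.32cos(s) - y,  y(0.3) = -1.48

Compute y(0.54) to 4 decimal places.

RK4: k1 = f(s_n, y_n); k2 = f(s_n + h/2, y_n + (h/2)·k1); k3 = f(s_n + h/2, y_n + (h/2)·k2); k4 = f(s_n + h, y_n + h·k3); y_{n+1} = y_n + (h/6)·(k1 + 2k2 + 2k3 + k4).
s=0.300000, y=-1.480000:
  k1 = f(0.300000, -1.480000) = 3.696381
  k2 = f(0.360000, -1.258217) = 3.429498
  k3 = f(0.360000, -1.274230) = 3.445511
  k4 = f(0.420000, -1.066539) = 3.184905
  y ← -1.480000 + (0.12/6)·(k1 + 2k2 + 2k3 + k4) = -1.067374
s=0.420000, y=-1.067374:
  k1 = f(0.420000, -1.067374) = 3.185740
  k2 = f(0.480000, -0.876230) = 2.934058
  k3 = f(0.480000, -0.891330) = 2.949159
  k4 = f(0.540000, -0.713475) = 2.703359
  y ← -1.067374 + (0.12/6)·(k1 + 2k2 + 2k3 + k4) = -0.714263
y(0.54) ≈ -0.7143

-0.7143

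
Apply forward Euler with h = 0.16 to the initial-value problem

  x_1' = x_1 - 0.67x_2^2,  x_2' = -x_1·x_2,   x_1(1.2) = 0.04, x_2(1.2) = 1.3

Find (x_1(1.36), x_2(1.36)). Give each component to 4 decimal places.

-0.1348, 1.2917

Euler on (x_1,x_2): x_1_{n+1} = x_1_n + h·x_1', x_2_{n+1} = x_2_n + h·x_2'.
1.200000: (0.040000, 1.300000); f=(-1.092300, -0.052000) → (-0.134768, 1.291680)
(x_1(1.36), x_2(1.36)) ≈ (-0.1348, 1.2917)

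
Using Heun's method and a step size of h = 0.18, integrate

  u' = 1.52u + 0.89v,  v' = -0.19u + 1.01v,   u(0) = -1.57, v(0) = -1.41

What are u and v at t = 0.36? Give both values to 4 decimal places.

Heun on (u,v): k1 = f(t_n, state_n); k2 = f(t_n + h, state_n + h·k1); state_{n+1} = state_n + (h/2)·(k1 + k2).
0.000000: (-1.570000, -1.410000)
  k1 = (-3.641300, -1.125800)
  predictor → (-2.225434, -1.612644)
  k2 = (-4.817913, -1.205938)
  → (-2.331329, -1.619856)
0.180000: (-2.331329, -1.619856)
  k1 = (-4.985293, -1.193102)
  predictor → (-3.228682, -1.834615)
  k2 = (-6.540404, -1.239511)
  → (-3.368642, -1.838792)
(u(0.36), v(0.36)) ≈ (-3.3686, -1.8388)

-3.3686, -1.8388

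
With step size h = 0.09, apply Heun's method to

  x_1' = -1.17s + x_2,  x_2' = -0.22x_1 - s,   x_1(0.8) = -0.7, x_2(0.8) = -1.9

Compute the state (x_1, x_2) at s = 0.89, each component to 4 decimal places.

-0.9626, -1.9597

Heun on (x_1,x_2): k1 = f(s_n, state_n); k2 = f(s_n + h, state_n + h·k1); state_{n+1} = state_n + (h/2)·(k1 + k2).
0.800000: (-0.700000, -1.900000)
  k1 = (-2.836000, -0.646000)
  predictor → (-0.955240, -1.958140)
  k2 = (-2.999440, -0.679847)
  → (-0.962595, -1.959663)
(x_1(0.89), x_2(0.89)) ≈ (-0.9626, -1.9597)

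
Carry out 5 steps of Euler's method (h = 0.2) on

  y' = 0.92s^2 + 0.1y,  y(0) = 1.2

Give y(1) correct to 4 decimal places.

Euler: y_{n+1} = y_n + h·f(s_n, y_n).
s=0.000000, y=1.200000: f=0.120000 → y ← 1.200000 + 0.2·0.120000 = 1.224000
s=0.200000, y=1.224000: f=0.159200 → y ← 1.224000 + 0.2·0.159200 = 1.255840
s=0.400000, y=1.255840: f=0.272784 → y ← 1.255840 + 0.2·0.272784 = 1.310397
s=0.600000, y=1.310397: f=0.462240 → y ← 1.310397 + 0.2·0.462240 = 1.402845
s=0.800000, y=1.402845: f=0.729084 → y ← 1.402845 + 0.2·0.729084 = 1.548662
y(1) ≈ 1.5487

1.5487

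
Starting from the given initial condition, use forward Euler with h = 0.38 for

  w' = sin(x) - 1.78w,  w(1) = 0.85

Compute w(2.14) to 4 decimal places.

Euler: w_{n+1} = w_n + h·f(x_n, w_n).
x=1.000000, w=0.850000: f=-0.671529 → w ← 0.850000 + 0.38·(-0.671529) = 0.594819
x=1.380000, w=0.594819: f=-0.076924 → w ← 0.594819 + 0.38·(-0.076924) = 0.565588
x=1.760000, w=0.565588: f=-0.024592 → w ← 0.565588 + 0.38·(-0.024592) = 0.556243
w(2.14) ≈ 0.5562

0.5562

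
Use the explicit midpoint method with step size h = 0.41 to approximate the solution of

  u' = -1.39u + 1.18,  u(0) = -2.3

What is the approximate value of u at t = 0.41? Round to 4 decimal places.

-1.0168

Midpoint: k1 = f(t_n, u_n); k2 = f(t_n + h/2, u_n + (h/2)·k1); u_{n+1} = u_n + h·k2.
t=0.000000, u=-2.300000:
  k1 = f(0.000000, -2.300000) = 4.377000
  k2 = f(0.205000, -1.402715) = 3.129774
  u ← -2.300000 + 0.41·3.129774 = -1.016793
u(0.41) ≈ -1.0168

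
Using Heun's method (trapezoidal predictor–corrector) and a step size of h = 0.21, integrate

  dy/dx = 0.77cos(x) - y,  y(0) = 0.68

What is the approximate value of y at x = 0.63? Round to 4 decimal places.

0.6927

Heun: k1 = f(x_n, y_n); k2 = f(x_n + h, y_n + h·k1); y_{n+1} = y_n + (h/2)·(k1 + k2).
x=0.000000, y=0.680000:
  k1 = f(0.000000, 0.680000) = 0.090000
  k2 = f(0.210000, 0.698900) = 0.054184
  y ← 0.680000 + (0.21/2)·(0.090000 + 0.054184) = 0.695139
x=0.210000, y=0.695139:
  k1 = f(0.210000, 0.695139) = 0.057945
  k2 = f(0.420000, 0.707308) = -0.004229
  y ← 0.695139 + (0.21/2)·(0.057945 + (-0.004229)) = 0.700779
x=0.420000, y=0.700779:
  k1 = f(0.420000, 0.700779) = 0.002299
  k2 = f(0.630000, 0.701262) = -0.079081
  y ← 0.700779 + (0.21/2)·(0.002299 + (-0.079081)) = 0.692717
y(0.63) ≈ 0.6927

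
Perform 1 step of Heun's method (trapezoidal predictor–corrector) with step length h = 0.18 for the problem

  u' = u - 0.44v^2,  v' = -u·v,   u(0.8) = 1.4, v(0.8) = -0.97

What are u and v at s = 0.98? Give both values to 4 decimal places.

Heun on (u,v): k1 = f(s_n, state_n); k2 = f(s_n + h, state_n + h·k1); state_{n+1} = state_n + (h/2)·(k1 + k2).
0.800000: (1.400000, -0.970000)
  k1 = (0.986004, 1.358000)
  predictor → (1.577481, -0.725560)
  k2 = (1.345848, 1.144557)
  → (1.609867, -0.744770)
(u(0.98), v(0.98)) ≈ (1.6099, -0.7448)

1.6099, -0.7448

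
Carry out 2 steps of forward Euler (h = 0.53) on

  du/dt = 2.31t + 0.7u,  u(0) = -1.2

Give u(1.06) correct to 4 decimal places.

-1.6067

Euler: u_{n+1} = u_n + h·f(t_n, u_n).
t=0.000000, u=-1.200000: f=-0.840000 → u ← -1.200000 + 0.53·(-0.840000) = -1.645200
t=0.530000, u=-1.645200: f=0.072660 → u ← -1.645200 + 0.53·0.072660 = -1.606690
u(1.06) ≈ -1.6067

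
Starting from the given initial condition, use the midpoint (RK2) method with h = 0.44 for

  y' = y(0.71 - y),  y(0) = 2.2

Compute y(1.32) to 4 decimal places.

1.1127

Midpoint: k1 = f(x_n, y_n); k2 = f(x_n + h/2, y_n + (h/2)·k1); y_{n+1} = y_n + h·k2.
x=0.000000, y=2.200000:
  k1 = f(0.000000, 2.200000) = -3.278000
  k2 = f(0.220000, 1.478840) = -1.136991
  y ← 2.200000 + 0.44·(-1.136991) = 1.699724
x=0.440000, y=1.699724:
  k1 = f(0.440000, 1.699724) = -1.682257
  k2 = f(0.660000, 1.329627) = -0.823873
  y ← 1.699724 + 0.44·(-0.823873) = 1.337220
x=0.880000, y=1.337220:
  k1 = f(0.880000, 1.337220) = -0.838730
  k2 = f(1.100000, 1.152699) = -0.510299
  y ← 1.337220 + 0.44·(-0.510299) = 1.112688
y(1.32) ≈ 1.1127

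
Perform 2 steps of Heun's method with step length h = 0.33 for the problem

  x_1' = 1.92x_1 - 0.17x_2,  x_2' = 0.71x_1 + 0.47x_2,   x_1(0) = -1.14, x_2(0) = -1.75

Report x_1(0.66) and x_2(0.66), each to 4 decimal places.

-3.3702, -3.4253

Heun on (x_1,x_2): k1 = f(x_n, state_n); k2 = f(x_n + h, state_n + h·k1); state_{n+1} = state_n + (h/2)·(k1 + k2).
0.000000: (-1.140000, -1.750000)
  k1 = (-1.891300, -1.631900)
  predictor → (-1.764129, -2.288527)
  k2 = (-2.998078, -2.328139)
  → (-1.946747, -2.403406)
0.330000: (-1.946747, -2.403406)
  k1 = (-3.329176, -2.511792)
  predictor → (-3.045375, -3.232298)
  k2 = (-5.297630, -3.681396)
  → (-3.370170, -3.425283)
(x_1(0.66), x_2(0.66)) ≈ (-3.3702, -3.4253)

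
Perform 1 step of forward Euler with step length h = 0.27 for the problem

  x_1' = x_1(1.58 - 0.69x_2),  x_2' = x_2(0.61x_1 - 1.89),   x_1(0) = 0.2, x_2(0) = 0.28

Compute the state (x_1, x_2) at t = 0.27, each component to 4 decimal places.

Euler on (x_1,x_2): x_1_{n+1} = x_1_n + h·x_1', x_2_{n+1} = x_2_n + h·x_2'.
0.000000: (0.200000, 0.280000); f=(0.277360, -0.495040) → (0.274887, 0.146339)
(x_1(0.27), x_2(0.27)) ≈ (0.2749, 0.1463)

0.2749, 0.1463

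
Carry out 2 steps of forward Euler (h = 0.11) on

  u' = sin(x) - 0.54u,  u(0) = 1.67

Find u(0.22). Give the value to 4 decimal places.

1.4896

Euler: u_{n+1} = u_n + h·f(x_n, u_n).
x=0.000000, u=1.670000: f=-0.901800 → u ← 1.670000 + 0.11·(-0.901800) = 1.570802
x=0.110000, u=1.570802: f=-0.738455 → u ← 1.570802 + 0.11·(-0.738455) = 1.489572
u(0.22) ≈ 1.4896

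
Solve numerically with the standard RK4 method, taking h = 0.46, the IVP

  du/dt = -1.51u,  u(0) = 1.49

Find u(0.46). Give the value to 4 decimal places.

0.7457

RK4: k1 = f(t_n, u_n); k2 = f(t_n + h/2, u_n + (h/2)·k1); k3 = f(t_n + h/2, u_n + (h/2)·k2); k4 = f(t_n + h, u_n + h·k3); u_{n+1} = u_n + (h/6)·(k1 + 2k2 + 2k3 + k4).
t=0.000000, u=1.490000:
  k1 = f(0.000000, 1.490000) = -2.249900
  k2 = f(0.230000, 0.972523) = -1.468510
  k3 = f(0.230000, 1.152243) = -1.739887
  k4 = f(0.460000, 0.689652) = -1.041375
  u ← 1.490000 + (0.46/6)·(k1 + 2k2 + 2k3 + k4) = 0.745715
u(0.46) ≈ 0.7457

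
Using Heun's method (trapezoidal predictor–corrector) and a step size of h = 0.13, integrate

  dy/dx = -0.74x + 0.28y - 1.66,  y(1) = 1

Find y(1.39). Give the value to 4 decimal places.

0.0684

Heun: k1 = f(x_n, y_n); k2 = f(x_n + h, y_n + h·k1); y_{n+1} = y_n + (h/2)·(k1 + k2).
x=1.000000, y=1.000000:
  k1 = f(1.000000, 1.000000) = -2.120000
  k2 = f(1.130000, 0.724400) = -2.293368
  y ← 1.000000 + (0.13/2)·(-2.120000 + (-2.293368)) = 0.713131
x=1.130000, y=0.713131:
  k1 = f(1.130000, 0.713131) = -2.296523
  k2 = f(1.260000, 0.414583) = -2.476317
  y ← 0.713131 + (0.13/2)·(-2.296523 + (-2.476317)) = 0.402896
x=1.260000, y=0.402896:
  k1 = f(1.260000, 0.402896) = -2.479589
  k2 = f(1.390000, 0.080550) = -2.666046
  y ← 0.402896 + (0.13/2)·(-2.479589 + (-2.666046)) = 0.068430
y(1.39) ≈ 0.0684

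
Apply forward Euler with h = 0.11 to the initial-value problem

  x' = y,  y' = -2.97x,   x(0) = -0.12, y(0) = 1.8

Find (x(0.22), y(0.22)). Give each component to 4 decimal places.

Euler on (x,y): x_{n+1} = x_n + h·x', y_{n+1} = y_n + h·y'.
0.000000: (-0.120000, 1.800000); f=(1.800000, 0.356400) → (0.078000, 1.839204)
0.110000: (0.078000, 1.839204); f=(1.839204, -0.231660) → (0.280312, 1.813721)
(x(0.22), y(0.22)) ≈ (0.2803, 1.8137)

0.2803, 1.8137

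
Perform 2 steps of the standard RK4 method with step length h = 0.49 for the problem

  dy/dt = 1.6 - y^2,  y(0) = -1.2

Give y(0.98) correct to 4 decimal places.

RK4: k1 = f(t_n, y_n); k2 = f(t_n + h/2, y_n + (h/2)·k1); k3 = f(t_n + h/2, y_n + (h/2)·k2); k4 = f(t_n + h, y_n + h·k3); y_{n+1} = y_n + (h/6)·(k1 + 2k2 + 2k3 + k4).
t=0.000000, y=-1.200000:
  k1 = f(0.000000, -1.200000) = 0.160000
  k2 = f(0.245000, -1.160800) = 0.252543
  k3 = f(0.245000, -1.138127) = 0.304667
  k4 = f(0.490000, -1.050713) = 0.496002
  y ← -1.200000 + (0.49/6)·(k1 + 2k2 + 2k3 + k4) = -1.055415
t=0.490000, y=-1.055415:
  k1 = f(0.490000, -1.055415) = 0.486098
  k2 = f(0.735000, -0.936321) = 0.723302
  k3 = f(0.735000, -0.878206) = 0.828754
  k4 = f(0.980000, -0.649326) = 1.178375
  y ← -1.055415 + (0.49/6)·(k1 + 2k2 + 2k3 + k4) = -0.665981
y(0.98) ≈ -0.6660

-0.6660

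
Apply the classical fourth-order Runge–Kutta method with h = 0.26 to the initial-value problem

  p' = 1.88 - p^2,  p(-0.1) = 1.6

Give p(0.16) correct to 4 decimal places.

RK4: k1 = f(x_n, p_n); k2 = f(x_n + h/2, p_n + (h/2)·k1); k3 = f(x_n + h/2, p_n + (h/2)·k2); k4 = f(x_n + h, p_n + h·k3); p_{n+1} = p_n + (h/6)·(k1 + 2k2 + 2k3 + k4).
x=-0.100000, p=1.600000:
  k1 = f(-0.100000, 1.600000) = -0.680000
  k2 = f(0.030000, 1.511600) = -0.404935
  k3 = f(0.030000, 1.547359) = -0.514318
  k4 = f(0.160000, 1.466277) = -0.269969
  p ← 1.600000 + (0.26/6)·(k1 + 2k2 + 2k3 + k4) = 1.479166
p(0.16) ≈ 1.4792

1.4792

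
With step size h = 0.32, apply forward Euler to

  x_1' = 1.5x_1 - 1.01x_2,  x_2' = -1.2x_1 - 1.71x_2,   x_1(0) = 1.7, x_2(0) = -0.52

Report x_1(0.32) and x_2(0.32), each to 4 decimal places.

Euler on (x_1,x_2): x_1_{n+1} = x_1_n + h·x_1', x_2_{n+1} = x_2_n + h·x_2'.
0.000000: (1.700000, -0.520000); f=(3.075200, -1.150800) → (2.684064, -0.888256)
(x_1(0.32), x_2(0.32)) ≈ (2.6841, -0.8883)

2.6841, -0.8883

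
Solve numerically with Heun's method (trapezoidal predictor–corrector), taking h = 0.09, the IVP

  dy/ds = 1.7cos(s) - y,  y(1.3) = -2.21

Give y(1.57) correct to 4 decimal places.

-1.6365

Heun: k1 = f(s_n, y_n); k2 = f(s_n + h, y_n + h·k1); y_{n+1} = y_n + (h/2)·(k1 + k2).
s=1.300000, y=-2.210000:
  k1 = f(1.300000, -2.210000) = 2.664748
  k2 = f(1.390000, -1.970173) = 2.275855
  y ← -2.210000 + (0.09/2)·(2.664748 + 2.275855) = -1.987673
s=1.390000, y=-1.987673:
  k1 = f(1.390000, -1.987673) = 2.293355
  k2 = f(1.480000, -1.781271) = 1.935413
  y ← -1.987673 + (0.09/2)·(2.293355 + 1.935413) = -1.797378
s=1.480000, y=-1.797378:
  k1 = f(1.480000, -1.797378) = 1.951520
  k2 = f(1.570000, -1.621742) = 1.623095
  y ← -1.797378 + (0.09/2)·(1.951520 + 1.623095) = -1.636521
y(1.57) ≈ -1.6365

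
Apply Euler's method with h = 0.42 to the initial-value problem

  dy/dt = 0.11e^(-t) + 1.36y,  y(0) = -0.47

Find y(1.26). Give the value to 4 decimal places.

-1.6413

Euler: y_{n+1} = y_n + h·f(t_n, y_n).
t=0.000000, y=-0.470000: f=-0.529200 → y ← -0.470000 + 0.42·(-0.529200) = -0.692264
t=0.420000, y=-0.692264: f=-0.869204 → y ← -0.692264 + 0.42·(-0.869204) = -1.057330
t=0.840000, y=-1.057330: f=-1.390480 → y ← -1.057330 + 0.42·(-1.390480) = -1.641331
y(1.26) ≈ -1.6413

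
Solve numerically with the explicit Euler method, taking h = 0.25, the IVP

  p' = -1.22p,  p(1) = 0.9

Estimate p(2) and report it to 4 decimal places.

Euler: p_{n+1} = p_n + h·f(t_n, p_n).
t=1.000000, p=0.900000: f=-1.098000 → p ← 0.900000 + 0.25·(-1.098000) = 0.625500
t=1.250000, p=0.625500: f=-0.763110 → p ← 0.625500 + 0.25·(-0.763110) = 0.434722
t=1.500000, p=0.434722: f=-0.530361 → p ← 0.434722 + 0.25·(-0.530361) = 0.302132
t=1.750000, p=0.302132: f=-0.368601 → p ← 0.302132 + 0.25·(-0.368601) = 0.209982
p(2) ≈ 0.2100

0.2100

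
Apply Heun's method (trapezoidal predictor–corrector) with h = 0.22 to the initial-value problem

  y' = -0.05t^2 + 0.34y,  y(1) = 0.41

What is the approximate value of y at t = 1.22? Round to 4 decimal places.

0.4277

Heun: k1 = f(t_n, y_n); k2 = f(t_n + h, y_n + h·k1); y_{n+1} = y_n + (h/2)·(k1 + k2).
t=1.000000, y=0.410000:
  k1 = f(1.000000, 0.410000) = 0.089400
  k2 = f(1.220000, 0.429668) = 0.071667
  y ← 0.410000 + (0.22/2)·(0.089400 + 0.071667) = 0.427717
y(1.22) ≈ 0.4277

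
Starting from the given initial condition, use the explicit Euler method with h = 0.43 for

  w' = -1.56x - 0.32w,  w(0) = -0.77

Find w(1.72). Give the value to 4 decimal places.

-2.0033

Euler: w_{n+1} = w_n + h·f(x_n, w_n).
x=0.000000, w=-0.770000: f=0.246400 → w ← -0.770000 + 0.43·0.246400 = -0.664048
x=0.430000, w=-0.664048: f=-0.458305 → w ← -0.664048 + 0.43·(-0.458305) = -0.861119
x=0.860000, w=-0.861119: f=-1.066042 → w ← -0.861119 + 0.43·(-1.066042) = -1.319517
x=1.290000, w=-1.319517: f=-1.590155 → w ← -1.319517 + 0.43·(-1.590155) = -2.003283
w(1.72) ≈ -2.0033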